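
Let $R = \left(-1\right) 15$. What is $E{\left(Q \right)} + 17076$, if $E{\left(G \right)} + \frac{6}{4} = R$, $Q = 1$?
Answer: $\frac{34119}{2} \approx 17060.0$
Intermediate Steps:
$R = -15$
$E{\left(G \right)} = - \frac{33}{2}$ ($E{\left(G \right)} = - \frac{3}{2} - 15 = - \frac{33}{2}$)
$E{\left(Q \right)} + 17076 = - \frac{33}{2} + 17076 = \frac{34119}{2}$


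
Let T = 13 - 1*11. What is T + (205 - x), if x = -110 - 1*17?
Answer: 334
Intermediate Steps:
x = -127 (x = -110 - 17 = -127)
T = 2 (T = 13 - 11 = 2)
T + (205 - x) = 2 + (205 - 1*(-127)) = 2 + (205 + 127) = 2 + 332 = 334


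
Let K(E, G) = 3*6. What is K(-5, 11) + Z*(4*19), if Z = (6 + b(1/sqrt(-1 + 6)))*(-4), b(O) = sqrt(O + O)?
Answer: -1806 - 304*sqrt(2)*5**(3/4)/5 ≈ -2093.5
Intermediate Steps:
K(E, G) = 18
b(O) = sqrt(2)*sqrt(O) (b(O) = sqrt(2*O) = sqrt(2)*sqrt(O))
Z = -24 - 4*sqrt(2)*5**(3/4)/5 (Z = (6 + sqrt(2)*sqrt(1/sqrt(-1 + 6)))*(-4) = (6 + sqrt(2)*sqrt(1/sqrt(5)))*(-4) = (6 + sqrt(2)*sqrt(1*(sqrt(5)/5)))*(-4) = (6 + sqrt(2)*sqrt(sqrt(5)/5))*(-4) = (6 + sqrt(2)*(5**(3/4)/5))*(-4) = (6 + sqrt(2)*5**(3/4)/5)*(-4) = -24 - 4*sqrt(2)*5**(3/4)/5 ≈ -27.783)
K(-5, 11) + Z*(4*19) = 18 + (-24 - 4*sqrt(2)*5**(3/4)/5)*(4*19) = 18 + (-24 - 4*sqrt(2)*5**(3/4)/5)*76 = 18 + (-1824 - 304*sqrt(2)*5**(3/4)/5) = -1806 - 304*sqrt(2)*5**(3/4)/5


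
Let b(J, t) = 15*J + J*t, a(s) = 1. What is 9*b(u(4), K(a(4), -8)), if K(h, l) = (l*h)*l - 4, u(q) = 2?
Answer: 1350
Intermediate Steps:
K(h, l) = -4 + h*l**2 (K(h, l) = (h*l)*l - 4 = h*l**2 - 4 = -4 + h*l**2)
9*b(u(4), K(a(4), -8)) = 9*(2*(15 + (-4 + 1*(-8)**2))) = 9*(2*(15 + (-4 + 1*64))) = 9*(2*(15 + (-4 + 64))) = 9*(2*(15 + 60)) = 9*(2*75) = 9*150 = 1350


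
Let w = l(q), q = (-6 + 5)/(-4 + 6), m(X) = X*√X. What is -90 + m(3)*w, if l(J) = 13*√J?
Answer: -90 + 39*I*√6/2 ≈ -90.0 + 47.765*I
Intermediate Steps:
m(X) = X^(3/2)
q = -½ (q = -1/2 = -1*½ = -½ ≈ -0.50000)
w = 13*I*√2/2 (w = 13*√(-½) = 13*(I*√2/2) = 13*I*√2/2 ≈ 9.1924*I)
-90 + m(3)*w = -90 + 3^(3/2)*(13*I*√2/2) = -90 + (3*√3)*(13*I*√2/2) = -90 + 39*I*√6/2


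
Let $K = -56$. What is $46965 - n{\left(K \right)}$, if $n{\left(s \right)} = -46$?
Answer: $47011$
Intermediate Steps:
$46965 - n{\left(K \right)} = 46965 - -46 = 46965 + 46 = 47011$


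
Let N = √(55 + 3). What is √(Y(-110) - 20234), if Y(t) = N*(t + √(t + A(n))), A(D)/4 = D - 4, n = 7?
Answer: √(-20234 + √58*(-110 + 7*I*√2)) ≈ 0.2597 + 145.16*I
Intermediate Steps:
A(D) = -16 + 4*D (A(D) = 4*(D - 4) = 4*(-4 + D) = -16 + 4*D)
N = √58 ≈ 7.6158
Y(t) = √58*(t + √(12 + t)) (Y(t) = √58*(t + √(t + (-16 + 4*7))) = √58*(t + √(t + (-16 + 28))) = √58*(t + √(t + 12)) = √58*(t + √(12 + t)))
√(Y(-110) - 20234) = √(√58*(-110 + √(12 - 110)) - 20234) = √(√58*(-110 + √(-98)) - 20234) = √(√58*(-110 + 7*I*√2) - 20234) = √(-20234 + √58*(-110 + 7*I*√2))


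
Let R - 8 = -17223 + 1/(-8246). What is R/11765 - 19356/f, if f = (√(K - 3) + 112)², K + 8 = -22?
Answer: 3*(-815330656*√33 + 93687289819*I)/(7462630*(-12511*I + 224*√33)) ≈ -2.9942 + 0.15746*I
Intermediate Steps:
R = -141954891/8246 (R = 8 + (-17223 + 1/(-8246)) = 8 + (-17223 - 1/8246) = 8 - 142020859/8246 = -141954891/8246 ≈ -17215.)
K = -30 (K = -8 - 22 = -30)
f = (112 + I*√33)² (f = (√(-30 - 3) + 112)² = (√(-33) + 112)² = (I*√33 + 112)² = (112 + I*√33)² ≈ 12511.0 + 1286.8*I)
R/11765 - 19356/f = -141954891/8246/11765 - 19356/(112 + I*√33)² = -141954891/8246*1/11765 - 19356/(112 + I*√33)² = -10919607/7462630 - 19356/(112 + I*√33)²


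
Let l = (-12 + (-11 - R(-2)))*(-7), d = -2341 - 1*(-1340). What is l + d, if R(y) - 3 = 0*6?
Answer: -819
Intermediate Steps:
R(y) = 3 (R(y) = 3 + 0*6 = 3 + 0 = 3)
d = -1001 (d = -2341 + 1340 = -1001)
l = 182 (l = (-12 + (-11 - 1*3))*(-7) = (-12 + (-11 - 3))*(-7) = (-12 - 14)*(-7) = -26*(-7) = 182)
l + d = 182 - 1001 = -819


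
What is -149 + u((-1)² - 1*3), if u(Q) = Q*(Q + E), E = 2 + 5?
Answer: -159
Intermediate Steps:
E = 7
u(Q) = Q*(7 + Q) (u(Q) = Q*(Q + 7) = Q*(7 + Q))
-149 + u((-1)² - 1*3) = -149 + ((-1)² - 1*3)*(7 + ((-1)² - 1*3)) = -149 + (1 - 3)*(7 + (1 - 3)) = -149 - 2*(7 - 2) = -149 - 2*5 = -149 - 10 = -159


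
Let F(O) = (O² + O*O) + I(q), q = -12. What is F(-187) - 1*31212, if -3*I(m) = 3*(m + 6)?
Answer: 38732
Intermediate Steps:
I(m) = -6 - m (I(m) = -(m + 6) = -(6 + m) = -(18 + 3*m)/3 = -6 - m)
F(O) = 6 + 2*O² (F(O) = (O² + O*O) + (-6 - 1*(-12)) = (O² + O²) + (-6 + 12) = 2*O² + 6 = 6 + 2*O²)
F(-187) - 1*31212 = (6 + 2*(-187)²) - 1*31212 = (6 + 2*34969) - 31212 = (6 + 69938) - 31212 = 69944 - 31212 = 38732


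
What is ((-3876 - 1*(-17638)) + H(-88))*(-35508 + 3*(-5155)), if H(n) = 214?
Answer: -712398648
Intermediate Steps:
((-3876 - 1*(-17638)) + H(-88))*(-35508 + 3*(-5155)) = ((-3876 - 1*(-17638)) + 214)*(-35508 + 3*(-5155)) = ((-3876 + 17638) + 214)*(-35508 - 15465) = (13762 + 214)*(-50973) = 13976*(-50973) = -712398648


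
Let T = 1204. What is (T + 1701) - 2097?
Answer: 808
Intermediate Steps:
(T + 1701) - 2097 = (1204 + 1701) - 2097 = 2905 - 2097 = 808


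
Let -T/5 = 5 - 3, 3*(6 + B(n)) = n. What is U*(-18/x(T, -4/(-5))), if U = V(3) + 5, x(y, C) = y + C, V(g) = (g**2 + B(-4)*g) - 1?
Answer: -405/23 ≈ -17.609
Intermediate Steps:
B(n) = -6 + n/3
T = -10 (T = -5*(5 - 3) = -5*2 = -10)
V(g) = -1 + g**2 - 22*g/3 (V(g) = (g**2 + (-6 + (1/3)*(-4))*g) - 1 = (g**2 + (-6 - 4/3)*g) - 1 = (g**2 - 22*g/3) - 1 = -1 + g**2 - 22*g/3)
x(y, C) = C + y
U = -9 (U = (-1 + 3**2 - 22/3*3) + 5 = (-1 + 9 - 22) + 5 = -14 + 5 = -9)
U*(-18/x(T, -4/(-5))) = -(-162)/(-4/(-5) - 10) = -(-162)/(-4*(-1/5) - 10) = -(-162)/(4/5 - 10) = -(-162)/(-46/5) = -(-162)*(-5)/46 = -9*45/23 = -405/23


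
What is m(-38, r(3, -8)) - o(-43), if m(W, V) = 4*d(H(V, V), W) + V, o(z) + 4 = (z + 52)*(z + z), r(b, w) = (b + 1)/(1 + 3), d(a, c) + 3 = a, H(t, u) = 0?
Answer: 767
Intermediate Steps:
d(a, c) = -3 + a
r(b, w) = ¼ + b/4 (r(b, w) = (1 + b)/4 = (1 + b)*(¼) = ¼ + b/4)
o(z) = -4 + 2*z*(52 + z) (o(z) = -4 + (z + 52)*(z + z) = -4 + (52 + z)*(2*z) = -4 + 2*z*(52 + z))
m(W, V) = -12 + V (m(W, V) = 4*(-3 + 0) + V = 4*(-3) + V = -12 + V)
m(-38, r(3, -8)) - o(-43) = (-12 + (¼ + (¼)*3)) - (-4 + 2*(-43)² + 104*(-43)) = (-12 + (¼ + ¾)) - (-4 + 2*1849 - 4472) = (-12 + 1) - (-4 + 3698 - 4472) = -11 - 1*(-778) = -11 + 778 = 767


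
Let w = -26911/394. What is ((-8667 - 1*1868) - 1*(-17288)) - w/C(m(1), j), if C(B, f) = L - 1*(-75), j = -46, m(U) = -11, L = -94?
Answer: 50526047/7486 ≈ 6749.4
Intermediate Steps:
C(B, f) = -19 (C(B, f) = -94 - 1*(-75) = -94 + 75 = -19)
w = -26911/394 (w = -26911*1/394 = -26911/394 ≈ -68.302)
((-8667 - 1*1868) - 1*(-17288)) - w/C(m(1), j) = ((-8667 - 1*1868) - 1*(-17288)) - (-26911)/(394*(-19)) = ((-8667 - 1868) + 17288) - (-26911)*(-1)/(394*19) = (-10535 + 17288) - 1*26911/7486 = 6753 - 26911/7486 = 50526047/7486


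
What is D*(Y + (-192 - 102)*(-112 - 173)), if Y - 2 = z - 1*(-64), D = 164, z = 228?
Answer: 13789776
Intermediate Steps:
Y = 294 (Y = 2 + (228 - 1*(-64)) = 2 + (228 + 64) = 2 + 292 = 294)
D*(Y + (-192 - 102)*(-112 - 173)) = 164*(294 + (-192 - 102)*(-112 - 173)) = 164*(294 - 294*(-285)) = 164*(294 + 83790) = 164*84084 = 13789776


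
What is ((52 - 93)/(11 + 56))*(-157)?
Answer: 6437/67 ≈ 96.075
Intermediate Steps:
((52 - 93)/(11 + 56))*(-157) = -41/67*(-157) = 6437/67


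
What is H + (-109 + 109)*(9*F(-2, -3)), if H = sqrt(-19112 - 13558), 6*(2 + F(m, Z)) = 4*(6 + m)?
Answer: 33*I*sqrt(30) ≈ 180.75*I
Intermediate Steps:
F(m, Z) = 2 + 2*m/3 (F(m, Z) = -2 + (4*(6 + m))/6 = -2 + (24 + 4*m)/6 = -2 + (4 + 2*m/3) = 2 + 2*m/3)
H = 33*I*sqrt(30) (H = sqrt(-32670) = 33*I*sqrt(30) ≈ 180.75*I)
H + (-109 + 109)*(9*F(-2, -3)) = 33*I*sqrt(30) + (-109 + 109)*(9*(2 + (2/3)*(-2))) = 33*I*sqrt(30) + 0*(9*(2 - 4/3)) = 33*I*sqrt(30) + 0*(9*(2/3)) = 33*I*sqrt(30) + 0*6 = 33*I*sqrt(30) + 0 = 33*I*sqrt(30)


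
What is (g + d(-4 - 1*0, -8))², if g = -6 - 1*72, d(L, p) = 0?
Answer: 6084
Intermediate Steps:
g = -78 (g = -6 - 72 = -78)
(g + d(-4 - 1*0, -8))² = (-78 + 0)² = (-78)² = 6084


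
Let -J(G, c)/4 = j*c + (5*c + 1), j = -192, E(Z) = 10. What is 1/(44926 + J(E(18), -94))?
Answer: -1/25390 ≈ -3.9386e-5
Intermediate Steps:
J(G, c) = -4 + 748*c (J(G, c) = -4*(-192*c + (5*c + 1)) = -4*(-192*c + (1 + 5*c)) = -4*(1 - 187*c) = -4 + 748*c)
1/(44926 + J(E(18), -94)) = 1/(44926 + (-4 + 748*(-94))) = 1/(44926 + (-4 - 70312)) = 1/(44926 - 70316) = 1/(-25390) = -1/25390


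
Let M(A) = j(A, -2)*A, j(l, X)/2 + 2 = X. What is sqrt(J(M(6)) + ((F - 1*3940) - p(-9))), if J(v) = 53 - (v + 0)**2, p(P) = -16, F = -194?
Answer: I*sqrt(6369) ≈ 79.806*I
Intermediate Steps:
j(l, X) = -4 + 2*X
M(A) = -8*A (M(A) = (-4 + 2*(-2))*A = (-4 - 4)*A = -8*A)
J(v) = 53 - v**2
sqrt(J(M(6)) + ((F - 1*3940) - p(-9))) = sqrt((53 - (-8*6)**2) + ((-194 - 1*3940) - 1*(-16))) = sqrt((53 - 1*(-48)**2) + ((-194 - 3940) + 16)) = sqrt((53 - 1*2304) + (-4134 + 16)) = sqrt((53 - 2304) - 4118) = sqrt(-2251 - 4118) = sqrt(-6369) = I*sqrt(6369)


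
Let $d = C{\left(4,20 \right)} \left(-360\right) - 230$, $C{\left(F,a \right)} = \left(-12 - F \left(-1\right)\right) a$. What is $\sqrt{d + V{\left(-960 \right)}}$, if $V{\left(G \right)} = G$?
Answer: $\sqrt{56410} \approx 237.51$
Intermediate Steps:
$C{\left(F,a \right)} = a \left(-12 + F\right)$ ($C{\left(F,a \right)} = \left(-12 - - F\right) a = \left(-12 + F\right) a = a \left(-12 + F\right)$)
$d = 57370$ ($d = 20 \left(-12 + 4\right) \left(-360\right) - 230 = 20 \left(-8\right) \left(-360\right) - 230 = \left(-160\right) \left(-360\right) - 230 = 57600 - 230 = 57370$)
$\sqrt{d + V{\left(-960 \right)}} = \sqrt{57370 - 960} = \sqrt{56410}$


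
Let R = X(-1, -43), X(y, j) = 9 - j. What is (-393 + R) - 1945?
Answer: -2286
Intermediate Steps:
R = 52 (R = 9 - 1*(-43) = 9 + 43 = 52)
(-393 + R) - 1945 = (-393 + 52) - 1945 = -341 - 1945 = -2286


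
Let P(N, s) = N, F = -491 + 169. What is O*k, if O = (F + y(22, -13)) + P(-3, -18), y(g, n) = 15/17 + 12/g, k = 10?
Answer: -605080/187 ≈ -3235.7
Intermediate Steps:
F = -322
y(g, n) = 15/17 + 12/g (y(g, n) = 15*(1/17) + 12/g = 15/17 + 12/g)
O = -60508/187 (O = (-322 + (15/17 + 12/22)) - 3 = (-322 + (15/17 + 12*(1/22))) - 3 = (-322 + (15/17 + 6/11)) - 3 = (-322 + 267/187) - 3 = -59947/187 - 3 = -60508/187 ≈ -323.57)
O*k = -60508/187*10 = -605080/187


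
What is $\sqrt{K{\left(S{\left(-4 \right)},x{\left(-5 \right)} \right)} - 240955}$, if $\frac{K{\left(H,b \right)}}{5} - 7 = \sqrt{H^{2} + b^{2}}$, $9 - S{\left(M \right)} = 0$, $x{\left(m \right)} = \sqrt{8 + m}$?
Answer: $\sqrt{-240920 + 10 \sqrt{21}} \approx 490.79 i$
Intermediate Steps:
$S{\left(M \right)} = 9$ ($S{\left(M \right)} = 9 - 0 = 9 + 0 = 9$)
$K{\left(H,b \right)} = 35 + 5 \sqrt{H^{2} + b^{2}}$
$\sqrt{K{\left(S{\left(-4 \right)},x{\left(-5 \right)} \right)} - 240955} = \sqrt{\left(35 + 5 \sqrt{9^{2} + \left(\sqrt{8 - 5}\right)^{2}}\right) - 240955} = \sqrt{\left(35 + 5 \sqrt{81 + \left(\sqrt{3}\right)^{2}}\right) - 240955} = \sqrt{\left(35 + 5 \sqrt{81 + 3}\right) - 240955} = \sqrt{\left(35 + 5 \sqrt{84}\right) - 240955} = \sqrt{\left(35 + 5 \cdot 2 \sqrt{21}\right) - 240955} = \sqrt{\left(35 + 10 \sqrt{21}\right) - 240955} = \sqrt{-240920 + 10 \sqrt{21}}$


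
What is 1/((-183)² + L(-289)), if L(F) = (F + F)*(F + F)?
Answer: 1/367573 ≈ 2.7205e-6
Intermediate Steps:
L(F) = 4*F² (L(F) = (2*F)*(2*F) = 4*F²)
1/((-183)² + L(-289)) = 1/((-183)² + 4*(-289)²) = 1/(33489 + 4*83521) = 1/(33489 + 334084) = 1/367573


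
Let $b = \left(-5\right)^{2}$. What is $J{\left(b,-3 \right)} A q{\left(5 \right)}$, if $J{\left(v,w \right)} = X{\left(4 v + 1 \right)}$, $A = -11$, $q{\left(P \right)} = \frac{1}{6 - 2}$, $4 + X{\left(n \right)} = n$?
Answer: $- \frac{1067}{4} \approx -266.75$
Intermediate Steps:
$X{\left(n \right)} = -4 + n$
$q{\left(P \right)} = \frac{1}{4}$
$b = 25$
$J{\left(v,w \right)} = -3 + 4 v$ ($J{\left(v,w \right)} = -4 + \left(4 v + 1\right) = -4 + \left(1 + 4 v\right) = -3 + 4 v$)
$J{\left(b,-3 \right)} A q{\left(5 \right)} = \left(-3 + 4 \cdot 25\right) \left(-11\right) \frac{1}{4} = \left(-3 + 100\right) \left(-11\right) \frac{1}{4} = 97 \left(-11\right) \frac{1}{4} = \left(-1067\right) \frac{1}{4} = - \frac{1067}{4}$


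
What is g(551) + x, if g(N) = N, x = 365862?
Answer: 366413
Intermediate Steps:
g(551) + x = 551 + 365862 = 366413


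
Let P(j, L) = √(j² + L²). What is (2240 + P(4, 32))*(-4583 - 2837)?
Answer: -16620800 - 29680*√65 ≈ -1.6860e+7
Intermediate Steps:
P(j, L) = √(L² + j²)
(2240 + P(4, 32))*(-4583 - 2837) = (2240 + √(32² + 4²))*(-4583 - 2837) = (2240 + √(1024 + 16))*(-7420) = (2240 + √1040)*(-7420) = (2240 + 4*√65)*(-7420) = -16620800 - 29680*√65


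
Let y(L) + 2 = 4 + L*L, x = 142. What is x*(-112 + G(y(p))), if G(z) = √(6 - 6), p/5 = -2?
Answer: -15904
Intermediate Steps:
p = -10 (p = 5*(-2) = -10)
y(L) = 2 + L² (y(L) = -2 + (4 + L*L) = -2 + (4 + L²) = 2 + L²)
G(z) = 0 (G(z) = √0 = 0)
x*(-112 + G(y(p))) = 142*(-112 + 0) = 142*(-112) = -15904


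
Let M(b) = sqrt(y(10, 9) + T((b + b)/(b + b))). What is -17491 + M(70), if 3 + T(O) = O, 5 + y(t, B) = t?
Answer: -17491 + sqrt(3) ≈ -17489.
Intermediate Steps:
y(t, B) = -5 + t
T(O) = -3 + O
M(b) = sqrt(3) (M(b) = sqrt((-5 + 10) + (-3 + (b + b)/(b + b))) = sqrt(5 + (-3 + (2*b)/((2*b)))) = sqrt(5 + (-3 + (2*b)*(1/(2*b)))) = sqrt(5 + (-3 + 1)) = sqrt(5 - 2) = sqrt(3))
-17491 + M(70) = -17491 + sqrt(3)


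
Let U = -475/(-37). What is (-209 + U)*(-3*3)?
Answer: 65322/37 ≈ 1765.5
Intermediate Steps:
U = 475/37 (U = -475*(-1/37) = 475/37 ≈ 12.838)
(-209 + U)*(-3*3) = (-209 + 475/37)*(-3*3) = -7258/37*(-9) = 65322/37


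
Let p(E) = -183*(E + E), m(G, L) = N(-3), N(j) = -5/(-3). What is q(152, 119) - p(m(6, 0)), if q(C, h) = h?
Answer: 729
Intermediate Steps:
N(j) = 5/3 (N(j) = -5*(-⅓) = 5/3)
m(G, L) = 5/3
p(E) = -366*E
q(152, 119) - p(m(6, 0)) = 119 - (-366)*5/3 = 119 - 1*(-610) = 119 + 610 = 729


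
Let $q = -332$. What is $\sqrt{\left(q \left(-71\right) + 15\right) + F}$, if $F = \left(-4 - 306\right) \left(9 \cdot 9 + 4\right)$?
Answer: $3 i \sqrt{307} \approx 52.564 i$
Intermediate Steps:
$F = -26350$ ($F = - 310 \left(81 + 4\right) = \left(-310\right) 85 = -26350$)
$\sqrt{\left(q \left(-71\right) + 15\right) + F} = \sqrt{\left(\left(-332\right) \left(-71\right) + 15\right) - 26350} = \sqrt{\left(23572 + 15\right) - 26350} = \sqrt{23587 - 26350} = \sqrt{-2763} = 3 i \sqrt{307}$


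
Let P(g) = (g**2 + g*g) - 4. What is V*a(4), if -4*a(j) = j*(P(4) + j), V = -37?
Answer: 1184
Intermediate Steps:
P(g) = -4 + 2*g**2 (P(g) = (g**2 + g**2) - 4 = 2*g**2 - 4 = -4 + 2*g**2)
a(j) = -j*(28 + j)/4 (a(j) = -j*((-4 + 2*4**2) + j)/4 = -j*((-4 + 2*16) + j)/4 = -j*((-4 + 32) + j)/4 = -j*(28 + j)/4)
V*a(4) = -(-37)*4*(28 + 4)/4 = -(-37)*4*32/4 = -37*(-32) = 1184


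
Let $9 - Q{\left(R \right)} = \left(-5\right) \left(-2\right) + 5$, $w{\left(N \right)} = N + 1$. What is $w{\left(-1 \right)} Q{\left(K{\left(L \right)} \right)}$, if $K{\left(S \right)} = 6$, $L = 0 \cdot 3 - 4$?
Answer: $0$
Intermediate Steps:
$w{\left(N \right)} = 1 + N$
$L = -4$ ($L = 0 - 4 = -4$)
$Q{\left(R \right)} = -6$ ($Q{\left(R \right)} = 9 - \left(\left(-5\right) \left(-2\right) + 5\right) = 9 - \left(10 + 5\right) = 9 - 15 = -6$)
$w{\left(-1 \right)} Q{\left(K{\left(L \right)} \right)} = \left(1 - 1\right) \left(-6\right) = 0 \left(-6\right) = 0$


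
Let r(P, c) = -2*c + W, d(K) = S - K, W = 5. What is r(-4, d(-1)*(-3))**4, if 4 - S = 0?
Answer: 1500625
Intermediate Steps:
S = 4 (S = 4 - 1*0 = 4 + 0 = 4)
d(K) = 4 - K
r(P, c) = 5 - 2*c (r(P, c) = -2*c + 5 = 5 - 2*c)
r(-4, d(-1)*(-3))**4 = (5 - 2*(4 - 1*(-1))*(-3))**4 = (5 - 2*(4 + 1)*(-3))**4 = (5 - 10*(-3))**4 = (5 - 2*(-15))**4 = (5 + 30)**4 = 35**4 = 1500625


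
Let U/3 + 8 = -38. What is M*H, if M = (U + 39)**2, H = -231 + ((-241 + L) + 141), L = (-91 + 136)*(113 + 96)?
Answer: 88934274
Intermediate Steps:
U = -138 (U = -24 + 3*(-38) = -24 - 114 = -138)
L = 9405 (L = 45*209 = 9405)
H = 9074 (H = -231 + ((-241 + 9405) + 141) = -231 + (9164 + 141) = -231 + 9305 = 9074)
M = 9801 (M = (-138 + 39)**2 = (-99)**2 = 9801)
M*H = 9801*9074 = 88934274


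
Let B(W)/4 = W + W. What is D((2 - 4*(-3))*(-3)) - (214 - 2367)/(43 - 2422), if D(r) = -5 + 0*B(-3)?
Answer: -14048/2379 ≈ -5.9050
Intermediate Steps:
B(W) = 8*W (B(W) = 4*(W + W) = 4*(2*W) = 8*W)
D(r) = -5 (D(r) = -5 + 0*(8*(-3)) = -5 + 0*(-24) = -5 + 0 = -5)
D((2 - 4*(-3))*(-3)) - (214 - 2367)/(43 - 2422) = -5 - (214 - 2367)/(43 - 2422) = -5 - (-2153)/(-2379) = -5 - (-2153)*(-1)/2379 = -5 - 1*2153/2379 = -5 - 2153/2379 = -14048/2379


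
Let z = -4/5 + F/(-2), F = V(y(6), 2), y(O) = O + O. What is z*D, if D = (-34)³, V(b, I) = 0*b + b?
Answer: 1336336/5 ≈ 2.6727e+5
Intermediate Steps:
y(O) = 2*O
V(b, I) = b (V(b, I) = 0 + b = b)
F = 12 (F = 2*6 = 12)
D = -39304
z = -34/5 (z = -4/5 + 12/(-2) = -4*⅕ + 12*(-½) = -⅘ - 6 = -34/5 ≈ -6.8000)
z*D = -34/5*(-39304) = 1336336/5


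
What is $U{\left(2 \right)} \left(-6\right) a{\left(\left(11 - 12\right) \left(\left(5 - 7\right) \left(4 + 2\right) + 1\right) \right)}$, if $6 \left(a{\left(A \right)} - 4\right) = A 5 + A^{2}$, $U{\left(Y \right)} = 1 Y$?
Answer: $-400$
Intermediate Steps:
$U{\left(Y \right)} = Y$
$a{\left(A \right)} = 4 + \frac{A^{2}}{6} + \frac{5 A}{6}$ ($a{\left(A \right)} = 4 + \frac{A 5 + A^{2}}{6} = 4 + \frac{5 A + A^{2}}{6} = 4 + \frac{A^{2} + 5 A}{6} = 4 + \left(\frac{A^{2}}{6} + \frac{5 A}{6}\right) = 4 + \frac{A^{2}}{6} + \frac{5 A}{6}$)
$U{\left(2 \right)} \left(-6\right) a{\left(\left(11 - 12\right) \left(\left(5 - 7\right) \left(4 + 2\right) + 1\right) \right)} = 2 \left(-6\right) \left(4 + \frac{\left(\left(11 - 12\right) \left(\left(5 - 7\right) \left(4 + 2\right) + 1\right)\right)^{2}}{6} + \frac{5 \left(11 - 12\right) \left(\left(5 - 7\right) \left(4 + 2\right) + 1\right)}{6}\right) = - 12 \left(4 + \frac{\left(- (\left(-2\right) 6 + 1)\right)^{2}}{6} + \frac{5 \left(- (\left(-2\right) 6 + 1)\right)}{6}\right) = - 12 \left(4 + \frac{\left(- (-12 + 1)\right)^{2}}{6} + \frac{5 \left(- (-12 + 1)\right)}{6}\right) = - 12 \left(4 + \frac{\left(\left(-1\right) \left(-11\right)\right)^{2}}{6} + \frac{5 \left(\left(-1\right) \left(-11\right)\right)}{6}\right) = - 12 \left(4 + \frac{11^{2}}{6} + \frac{5}{6} \cdot 11\right) = - 12 \left(4 + \frac{1}{6} \cdot 121 + \frac{55}{6}\right) = - 12 \left(4 + \frac{121}{6} + \frac{55}{6}\right) = \left(-12\right) \frac{100}{3} = -400$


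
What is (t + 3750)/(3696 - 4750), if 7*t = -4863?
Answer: -21387/7378 ≈ -2.8988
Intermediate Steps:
t = -4863/7 (t = (⅐)*(-4863) = -4863/7 ≈ -694.71)
(t + 3750)/(3696 - 4750) = (-4863/7 + 3750)/(3696 - 4750) = (21387/7)/(-1054) = (21387/7)*(-1/1054) = -21387/7378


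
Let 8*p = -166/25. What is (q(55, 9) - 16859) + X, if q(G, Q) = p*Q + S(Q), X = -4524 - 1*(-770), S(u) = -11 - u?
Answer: -2064047/100 ≈ -20640.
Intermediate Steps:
p = -83/100 (p = (-166/25)/8 = (-166*1/25)/8 = (⅛)*(-166/25) = -83/100 ≈ -0.83000)
X = -3754 (X = -4524 + 770 = -3754)
q(G, Q) = -11 - 183*Q/100 (q(G, Q) = -83*Q/100 + (-11 - Q) = -11 - 183*Q/100)
(q(55, 9) - 16859) + X = ((-11 - 183/100*9) - 16859) - 3754 = ((-11 - 1647/100) - 16859) - 3754 = (-2747/100 - 16859) - 3754 = -1688647/100 - 3754 = -2064047/100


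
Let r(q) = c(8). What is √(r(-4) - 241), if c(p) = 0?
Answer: I*√241 ≈ 15.524*I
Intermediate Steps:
r(q) = 0
√(r(-4) - 241) = √(0 - 241) = √(-241) = I*√241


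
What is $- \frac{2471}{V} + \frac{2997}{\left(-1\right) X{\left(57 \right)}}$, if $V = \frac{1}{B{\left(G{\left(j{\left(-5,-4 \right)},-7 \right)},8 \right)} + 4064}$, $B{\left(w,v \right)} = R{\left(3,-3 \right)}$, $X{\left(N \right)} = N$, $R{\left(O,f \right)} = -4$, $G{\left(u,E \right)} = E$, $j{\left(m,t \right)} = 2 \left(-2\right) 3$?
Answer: $- \frac{190613939}{19} \approx -1.0032 \cdot 10^{7}$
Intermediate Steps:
$j{\left(m,t \right)} = -12$ ($j{\left(m,t \right)} = \left(-4\right) 3 = -12$)
$B{\left(w,v \right)} = -4$
$V = \frac{1}{4060}$ ($V = \frac{1}{-4 + 4064} = \frac{1}{4060} \approx 0.00024631$)
$- \frac{2471}{V} + \frac{2997}{\left(-1\right) X{\left(57 \right)}} = - 2471 \frac{1}{\frac{1}{4060}} + \frac{2997}{\left(-1\right) 57} = \left(-2471\right) 4060 + \frac{2997}{-57} = -10032260 + 2997 \left(- \frac{1}{57}\right) = -10032260 - \frac{999}{19} = - \frac{190613939}{19}$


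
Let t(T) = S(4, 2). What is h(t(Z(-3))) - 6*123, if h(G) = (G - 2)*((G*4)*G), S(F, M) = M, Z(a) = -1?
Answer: -738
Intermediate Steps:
t(T) = 2
h(G) = 4*G**2*(-2 + G) (h(G) = (-2 + G)*((4*G)*G) = (-2 + G)*(4*G**2) = 4*G**2*(-2 + G))
h(t(Z(-3))) - 6*123 = 4*2**2*(-2 + 2) - 6*123 = 4*4*0 - 738 = 0 - 738 = -738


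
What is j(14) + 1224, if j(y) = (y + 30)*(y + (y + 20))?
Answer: 3336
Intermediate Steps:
j(y) = (20 + 2*y)*(30 + y) (j(y) = (30 + y)*(y + (20 + y)) = (30 + y)*(20 + 2*y) = (20 + 2*y)*(30 + y))
j(14) + 1224 = (600 + 2*14² + 80*14) + 1224 = (600 + 2*196 + 1120) + 1224 = (600 + 392 + 1120) + 1224 = 2112 + 1224 = 3336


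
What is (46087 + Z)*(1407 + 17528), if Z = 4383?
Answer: 955649450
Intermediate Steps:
(46087 + Z)*(1407 + 17528) = (46087 + 4383)*(1407 + 17528) = 50470*18935 = 955649450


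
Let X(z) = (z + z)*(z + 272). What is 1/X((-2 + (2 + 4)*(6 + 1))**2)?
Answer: 1/5990400 ≈ 1.6693e-7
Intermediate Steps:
X(z) = 2*z*(272 + z) (X(z) = (2*z)*(272 + z) = 2*z*(272 + z))
1/X((-2 + (2 + 4)*(6 + 1))**2) = 1/(2*(-2 + (2 + 4)*(6 + 1))**2*(272 + (-2 + (2 + 4)*(6 + 1))**2)) = 1/(2*(-2 + 6*7)**2*(272 + (-2 + 6*7)**2)) = 1/(2*(-2 + 42)**2*(272 + (-2 + 42)**2)) = 1/(2*40**2*(272 + 40**2)) = 1/(2*1600*(272 + 1600)) = 1/(2*1600*1872) = 1/5990400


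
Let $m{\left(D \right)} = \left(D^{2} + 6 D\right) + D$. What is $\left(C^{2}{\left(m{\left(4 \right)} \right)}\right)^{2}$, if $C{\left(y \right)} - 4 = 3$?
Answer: $2401$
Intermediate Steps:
$m{\left(D \right)} = D^{2} + 7 D$
$C{\left(y \right)} = 7$ ($C{\left(y \right)} = 4 + 3 = 7$)
$\left(C^{2}{\left(m{\left(4 \right)} \right)}\right)^{2} = \left(7^{2}\right)^{2} = 49^{2} = 2401$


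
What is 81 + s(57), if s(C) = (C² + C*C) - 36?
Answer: 6543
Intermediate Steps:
s(C) = -36 + 2*C² (s(C) = (C² + C²) - 36 = 2*C² - 36 = -36 + 2*C²)
81 + s(57) = 81 + (-36 + 2*57²) = 81 + (-36 + 2*3249) = 81 + (-36 + 6498) = 81 + 6462 = 6543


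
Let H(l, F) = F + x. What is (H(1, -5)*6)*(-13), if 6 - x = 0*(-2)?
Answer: -78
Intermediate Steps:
x = 6 (x = 6 - 0*(-2) = 6 - 1*0 = 6 + 0 = 6)
H(l, F) = 6 + F (H(l, F) = F + 6 = 6 + F)
(H(1, -5)*6)*(-13) = ((6 - 5)*6)*(-13) = (1*6)*(-13) = 6*(-13) = -78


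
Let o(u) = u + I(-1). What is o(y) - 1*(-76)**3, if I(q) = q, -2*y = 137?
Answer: 877813/2 ≈ 4.3891e+5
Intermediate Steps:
y = -137/2 (y = -1/2*137 = -137/2 ≈ -68.500)
o(u) = -1 + u (o(u) = u - 1 = -1 + u)
o(y) - 1*(-76)**3 = (-1 - 137/2) - 1*(-76)**3 = -139/2 - 1*(-438976) = -139/2 + 438976 = 877813/2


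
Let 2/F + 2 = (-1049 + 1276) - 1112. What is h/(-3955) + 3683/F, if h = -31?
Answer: -12920276993/7910 ≈ -1.6334e+6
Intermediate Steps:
F = -2/887 (F = 2/(-2 + ((-1049 + 1276) - 1112)) = 2/(-2 + (227 - 1112)) = 2/(-2 - 885) = 2/(-887) = 2*(-1/887) = -2/887 ≈ -0.0022548)
h/(-3955) + 3683/F = -31/(-3955) + 3683/(-2/887) = -31*(-1/3955) + 3683*(-887/2) = 31/3955 - 3266821/2 = -12920276993/7910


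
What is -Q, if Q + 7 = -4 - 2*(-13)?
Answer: -15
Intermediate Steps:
Q = 15 (Q = -7 + (-4 - 2*(-13)) = -7 + (-4 + 26) = -7 + 22 = 15)
-Q = -1*15 = -15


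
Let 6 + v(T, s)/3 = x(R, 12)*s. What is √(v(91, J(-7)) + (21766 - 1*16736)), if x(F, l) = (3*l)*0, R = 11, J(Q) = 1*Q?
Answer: 2*√1253 ≈ 70.796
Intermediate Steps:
J(Q) = Q
x(F, l) = 0
v(T, s) = -18 (v(T, s) = -18 + 3*(0*s) = -18 + 3*0 = -18 + 0 = -18)
√(v(91, J(-7)) + (21766 - 1*16736)) = √(-18 + (21766 - 1*16736)) = √(-18 + (21766 - 16736)) = √(-18 + 5030) = √5012 = 2*√1253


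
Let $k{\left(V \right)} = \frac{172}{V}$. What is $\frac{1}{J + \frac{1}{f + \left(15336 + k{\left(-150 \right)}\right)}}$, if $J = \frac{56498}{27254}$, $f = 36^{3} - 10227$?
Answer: $\frac{52903952203}{109671803986} \approx 0.48238$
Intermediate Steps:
$f = 36429$ ($f = 46656 - 10227 = 36429$)
$J = \frac{28249}{13627}$ ($J = 56498 \cdot \frac{1}{27254} = \frac{28249}{13627} \approx 2.073$)
$\frac{1}{J + \frac{1}{f + \left(15336 + k{\left(-150 \right)}\right)}} = \frac{1}{\frac{28249}{13627} + \frac{1}{36429 + \left(15336 + \frac{172}{-150}\right)}} = \frac{1}{\frac{28249}{13627} + \frac{1}{36429 + \left(15336 + 172 \left(- \frac{1}{150}\right)\right)}} = \frac{1}{\frac{28249}{13627} + \frac{1}{36429 + \left(15336 - \frac{86}{75}\right)}} = \frac{1}{\frac{28249}{13627} + \frac{1}{36429 + \frac{1150114}{75}}} = \frac{1}{\frac{28249}{13627} + \frac{1}{\frac{3882289}{75}}} = \frac{1}{\frac{28249}{13627} + \frac{75}{3882289}} = \frac{1}{\frac{109671803986}{52903952203}} = \frac{52903952203}{109671803986}$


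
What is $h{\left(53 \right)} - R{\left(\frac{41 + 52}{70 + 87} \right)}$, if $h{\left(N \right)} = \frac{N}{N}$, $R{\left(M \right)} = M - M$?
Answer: $1$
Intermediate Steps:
$R{\left(M \right)} = 0$
$h{\left(N \right)} = 1$
$h{\left(53 \right)} - R{\left(\frac{41 + 52}{70 + 87} \right)} = 1 - 0 = 1 + 0 = 1$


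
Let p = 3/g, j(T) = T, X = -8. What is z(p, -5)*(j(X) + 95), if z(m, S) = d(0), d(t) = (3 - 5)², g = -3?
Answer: 348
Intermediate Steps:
p = -1 (p = 3/(-3) = 3*(-⅓) = -1)
d(t) = 4 (d(t) = (-2)² = 4)
z(m, S) = 4
z(p, -5)*(j(X) + 95) = 4*(-8 + 95) = 4*87 = 348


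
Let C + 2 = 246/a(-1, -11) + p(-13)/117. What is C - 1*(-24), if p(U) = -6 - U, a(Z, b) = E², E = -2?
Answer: 19553/234 ≈ 83.560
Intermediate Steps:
a(Z, b) = 4 (a(Z, b) = (-2)² = 4)
C = 13937/234 (C = -2 + (246/4 + (-6 - 1*(-13))/117) = -2 + (246*(¼) + (-6 + 13)*(1/117)) = -2 + (123/2 + 7*(1/117)) = -2 + (123/2 + 7/117) = -2 + 14405/234 = 13937/234 ≈ 59.560)
C - 1*(-24) = 13937/234 - 1*(-24) = 13937/234 + 24 = 19553/234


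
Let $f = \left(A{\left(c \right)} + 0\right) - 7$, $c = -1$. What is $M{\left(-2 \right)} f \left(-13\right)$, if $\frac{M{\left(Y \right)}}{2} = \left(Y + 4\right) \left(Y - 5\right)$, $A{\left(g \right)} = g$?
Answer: $-2912$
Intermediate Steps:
$f = -8$ ($f = \left(-1 + 0\right) - 7 = -1 - 7 = -8$)
$M{\left(Y \right)} = 2 \left(-5 + Y\right) \left(4 + Y\right)$ ($M{\left(Y \right)} = 2 \left(Y + 4\right) \left(Y - 5\right) = 2 \left(4 + Y\right) \left(-5 + Y\right) = 2 \left(-5 + Y\right) \left(4 + Y\right)$)
$M{\left(-2 \right)} f \left(-13\right) = \left(-40 - -4 + 2 \left(-2\right)^{2}\right) \left(-8\right) \left(-13\right) = \left(-40 + 4 + 2 \cdot 4\right) \left(-8\right) \left(-13\right) = \left(-40 + 4 + 8\right) \left(-8\right) \left(-13\right) = \left(-28\right) \left(-8\right) \left(-13\right) = 224 \left(-13\right) = -2912$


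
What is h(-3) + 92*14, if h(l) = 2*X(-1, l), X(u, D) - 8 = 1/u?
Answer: 1302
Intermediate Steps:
X(u, D) = 8 + 1/u
h(l) = 14 (h(l) = 2*(8 + 1/(-1)) = 2*(8 - 1) = 2*7 = 14)
h(-3) + 92*14 = 14 + 92*14 = 14 + 1288 = 1302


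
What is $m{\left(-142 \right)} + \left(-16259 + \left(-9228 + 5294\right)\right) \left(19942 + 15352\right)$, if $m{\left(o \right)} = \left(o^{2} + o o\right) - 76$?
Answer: $-712651490$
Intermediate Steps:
$m{\left(o \right)} = -76 + 2 o^{2}$ ($m{\left(o \right)} = \left(o^{2} + o^{2}\right) - 76 = 2 o^{2} - 76 = -76 + 2 o^{2}$)
$m{\left(-142 \right)} + \left(-16259 + \left(-9228 + 5294\right)\right) \left(19942 + 15352\right) = \left(-76 + 2 \left(-142\right)^{2}\right) + \left(-16259 + \left(-9228 + 5294\right)\right) \left(19942 + 15352\right) = \left(-76 + 2 \cdot 20164\right) + \left(-16259 - 3934\right) 35294 = \left(-76 + 40328\right) - 712691742 = 40252 - 712691742 = -712651490$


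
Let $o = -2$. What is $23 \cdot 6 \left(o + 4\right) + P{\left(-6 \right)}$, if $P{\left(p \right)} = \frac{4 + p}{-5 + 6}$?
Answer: $274$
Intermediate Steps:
$P{\left(p \right)} = 4 + p$ ($P{\left(p \right)} = \frac{4 + p}{1} = \left(4 + p\right) 1 = 4 + p$)
$23 \cdot 6 \left(o + 4\right) + P{\left(-6 \right)} = 23 \cdot 6 \left(-2 + 4\right) + \left(4 - 6\right) = 23 \cdot 6 \cdot 2 - 2 = 23 \cdot 12 - 2 = 276 - 2 = 274$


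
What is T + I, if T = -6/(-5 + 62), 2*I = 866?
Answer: 8225/19 ≈ 432.89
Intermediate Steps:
I = 433 (I = (½)*866 = 433)
T = -2/19 (T = -6/57 = -6*1/57 = -2/19 ≈ -0.10526)
T + I = -2/19 + 433 = 8225/19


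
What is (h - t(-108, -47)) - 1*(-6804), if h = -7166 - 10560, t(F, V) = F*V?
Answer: -15998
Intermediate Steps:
h = -17726
(h - t(-108, -47)) - 1*(-6804) = (-17726 - (-108)*(-47)) - 1*(-6804) = (-17726 - 1*5076) + 6804 = (-17726 - 5076) + 6804 = -22802 + 6804 = -15998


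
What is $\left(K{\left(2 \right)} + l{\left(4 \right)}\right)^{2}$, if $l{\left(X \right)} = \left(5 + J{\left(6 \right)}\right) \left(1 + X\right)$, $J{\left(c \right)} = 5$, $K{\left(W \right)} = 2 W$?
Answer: $2916$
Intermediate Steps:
$l{\left(X \right)} = 10 + 10 X$ ($l{\left(X \right)} = \left(5 + 5\right) \left(1 + X\right) = 10 \left(1 + X\right) = 10 + 10 X$)
$\left(K{\left(2 \right)} + l{\left(4 \right)}\right)^{2} = \left(2 \cdot 2 + \left(10 + 10 \cdot 4\right)\right)^{2} = \left(4 + \left(10 + 40\right)\right)^{2} = \left(4 + 50\right)^{2} = 54^{2} = 2916$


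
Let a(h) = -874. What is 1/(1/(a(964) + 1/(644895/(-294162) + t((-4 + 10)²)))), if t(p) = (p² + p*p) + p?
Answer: -225029509624/257470947 ≈ -874.00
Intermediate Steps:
t(p) = p + 2*p² (t(p) = (p² + p²) + p = 2*p² + p = p + 2*p²)
1/(1/(a(964) + 1/(644895/(-294162) + t((-4 + 10)²)))) = 1/(1/(-874 + 1/(644895/(-294162) + (-4 + 10)²*(1 + 2*(-4 + 10)²)))) = 1/(1/(-874 + 1/(644895*(-1/294162) + 6²*(1 + 2*6²)))) = 1/(1/(-874 + 1/(-214965/98054 + 36*(1 + 2*36)))) = 1/(1/(-874 + 1/(-214965/98054 + 36*(1 + 72)))) = 1/(1/(-874 + 1/(-214965/98054 + 36*73))) = 1/(1/(-874 + 1/(-214965/98054 + 2628))) = 1/(1/(-874 + 1/(257470947/98054))) = 1/(1/(-874 + 98054/257470947)) = 1/(1/(-225029509624/257470947)) = 1/(-257470947/225029509624) = -225029509624/257470947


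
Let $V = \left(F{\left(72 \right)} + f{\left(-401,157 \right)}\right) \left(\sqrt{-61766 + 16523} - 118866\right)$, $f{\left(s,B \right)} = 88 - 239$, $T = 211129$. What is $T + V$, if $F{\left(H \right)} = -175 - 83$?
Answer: $48827323 - 1227 i \sqrt{5027} \approx 4.8827 \cdot 10^{7} - 86996.0 i$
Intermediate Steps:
$f{\left(s,B \right)} = -151$ ($f{\left(s,B \right)} = 88 - 239 = -151$)
$F{\left(H \right)} = -258$ ($F{\left(H \right)} = -175 - 83 = -258$)
$V = 48616194 - 1227 i \sqrt{5027}$ ($V = \left(-258 - 151\right) \left(\sqrt{-61766 + 16523} - 118866\right) = - 409 \left(\sqrt{-45243} - 118866\right) = - 409 \left(3 i \sqrt{5027} - 118866\right) = - 409 \left(-118866 + 3 i \sqrt{5027}\right) = 48616194 - 1227 i \sqrt{5027} \approx 4.8616 \cdot 10^{7} - 86996.0 i$)
$T + V = 211129 + \left(48616194 - 1227 i \sqrt{5027}\right) = 48827323 - 1227 i \sqrt{5027}$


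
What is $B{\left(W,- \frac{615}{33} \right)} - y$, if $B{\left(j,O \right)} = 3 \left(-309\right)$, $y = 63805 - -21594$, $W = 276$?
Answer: $-86326$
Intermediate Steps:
$y = 85399$ ($y = 63805 + 21594 = 85399$)
$B{\left(j,O \right)} = -927$
$B{\left(W,- \frac{615}{33} \right)} - y = -927 - 85399 = -86326$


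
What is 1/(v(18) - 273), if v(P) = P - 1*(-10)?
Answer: -1/245 ≈ -0.0040816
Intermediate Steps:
v(P) = 10 + P (v(P) = P + 10 = 10 + P)
1/(v(18) - 273) = 1/((10 + 18) - 273) = 1/(28 - 273) = 1/(-245) = -1/245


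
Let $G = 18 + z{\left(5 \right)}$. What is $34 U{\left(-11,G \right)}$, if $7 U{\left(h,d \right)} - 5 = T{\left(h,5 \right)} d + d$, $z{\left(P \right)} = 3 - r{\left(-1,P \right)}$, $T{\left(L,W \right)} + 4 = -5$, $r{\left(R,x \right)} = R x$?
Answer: $-986$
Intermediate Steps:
$T{\left(L,W \right)} = -9$ ($T{\left(L,W \right)} = -4 - 5 = -9$)
$z{\left(P \right)} = 3 + P$ ($z{\left(P \right)} = 3 - - P = 3 + P$)
$G = 26$ ($G = 18 + \left(3 + 5\right) = 18 + 8 = 26$)
$U{\left(h,d \right)} = \frac{5}{7} - \frac{8 d}{7}$ ($U{\left(h,d \right)} = \frac{5}{7} + \frac{- 9 d + d}{7} = \frac{5}{7} + \frac{\left(-8\right) d}{7} = \frac{5}{7} - \frac{8 d}{7}$)
$34 U{\left(-11,G \right)} = 34 \left(\frac{5}{7} - \frac{208}{7}\right) = 34 \left(-29\right) = -986$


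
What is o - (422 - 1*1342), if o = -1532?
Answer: -612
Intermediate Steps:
o - (422 - 1*1342) = -1532 - (422 - 1*1342) = -1532 - (422 - 1342) = -1532 - 1*(-920) = -1532 + 920 = -612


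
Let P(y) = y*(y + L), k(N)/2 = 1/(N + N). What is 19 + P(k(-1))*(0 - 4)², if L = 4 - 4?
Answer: 35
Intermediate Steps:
k(N) = 1/N (k(N) = 2/(N + N) = 2/((2*N)) = 2*(1/(2*N)) = 1/N)
L = 0
P(y) = y² (P(y) = y*(y + 0) = y*y = y²)
19 + P(k(-1))*(0 - 4)² = 19 + (1/(-1))²*(0 - 4)² = 19 + (-1)²*(-4)² = 19 + 1*16 = 19 + 16 = 35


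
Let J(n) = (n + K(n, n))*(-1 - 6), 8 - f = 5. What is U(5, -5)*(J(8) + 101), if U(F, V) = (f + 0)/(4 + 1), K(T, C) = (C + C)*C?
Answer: -2553/5 ≈ -510.60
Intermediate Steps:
f = 3 (f = 8 - 1*5 = 8 - 5 = 3)
K(T, C) = 2*C**2 (K(T, C) = (2*C)*C = 2*C**2)
U(F, V) = 3/5 (U(F, V) = (3 + 0)/(4 + 1) = 3/5)
J(n) = -14*n**2 - 7*n (J(n) = (n + 2*n**2)*(-1 - 6) = (n + 2*n**2)*(-7) = -14*n**2 - 7*n)
U(5, -5)*(J(8) + 101) = 3*(7*8*(-1 - 2*8) + 101)/5 = 3*(7*8*(-1 - 16) + 101)/5 = 3*(7*8*(-17) + 101)/5 = 3*(-952 + 101)/5 = (3/5)*(-851) = -2553/5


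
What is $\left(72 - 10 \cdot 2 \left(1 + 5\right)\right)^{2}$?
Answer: $2304$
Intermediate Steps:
$\left(72 - 10 \cdot 2 \left(1 + 5\right)\right)^{2} = \left(72 - 10 \cdot 2 \cdot 6\right)^{2} = \left(72 - 120\right)^{2} = \left(-48\right)^{2} = 2304$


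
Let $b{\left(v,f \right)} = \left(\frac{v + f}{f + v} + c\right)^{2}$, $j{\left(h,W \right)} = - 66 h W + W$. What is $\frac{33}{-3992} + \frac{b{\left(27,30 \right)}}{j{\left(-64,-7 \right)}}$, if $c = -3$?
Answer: $- \frac{991943}{118063400} \approx -0.0084018$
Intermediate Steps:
$j{\left(h,W \right)} = W - 66 W h$ ($j{\left(h,W \right)} = - 66 W h + W = W - 66 W h$)
$b{\left(v,f \right)} = 4$ ($b{\left(v,f \right)} = \left(\frac{v + f}{f + v} - 3\right)^{2} = \left(\frac{f + v}{f + v} - 3\right)^{2} = \left(1 - 3\right)^{2} = \left(-2\right)^{2} = 4$)
$\frac{33}{-3992} + \frac{b{\left(27,30 \right)}}{j{\left(-64,-7 \right)}} = \frac{33}{-3992} + \frac{4}{\left(-7\right) \left(1 - -4224\right)} = 33 \left(- \frac{1}{3992}\right) + \frac{4}{\left(-7\right) \left(1 + 4224\right)} = - \frac{33}{3992} + \frac{4}{\left(-7\right) 4225} = - \frac{33}{3992} + \frac{4}{-29575} = - \frac{33}{3992} + 4 \left(- \frac{1}{29575}\right) = - \frac{33}{3992} - \frac{4}{29575} = - \frac{991943}{118063400}$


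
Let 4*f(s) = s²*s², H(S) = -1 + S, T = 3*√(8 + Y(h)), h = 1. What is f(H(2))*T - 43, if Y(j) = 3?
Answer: -43 + 3*√11/4 ≈ -40.513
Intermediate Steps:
T = 3*√11 (T = 3*√(8 + 3) = 3*√11 ≈ 9.9499)
f(s) = s⁴/4 (f(s) = (s²*s²)/4 = s⁴/4)
f(H(2))*T - 43 = ((-1 + 2)⁴/4)*(3*√11) - 43 = ((¼)*1⁴)*(3*√11) - 43 = ((¼)*1)*(3*√11) - 43 = (3*√11)/4 - 43 = 3*√11/4 - 43 = -43 + 3*√11/4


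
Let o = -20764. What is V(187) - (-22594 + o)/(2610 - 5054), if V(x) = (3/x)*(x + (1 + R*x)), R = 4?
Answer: -622597/228514 ≈ -2.7245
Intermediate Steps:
V(x) = 3*(1 + 5*x)/x (V(x) = (3/x)*(x + (1 + 4*x)) = (3/x)*(1 + 5*x) = 3*(1 + 5*x)/x)
V(187) - (-22594 + o)/(2610 - 5054) = (15 + 3/187) - (-22594 - 20764)/(2610 - 5054) = (15 + 3*(1/187)) - (-43358)/(-2444) = (15 + 3/187) - (-43358)*(-1)/2444 = 2808/187 - 1*21679/1222 = 2808/187 - 21679/1222 = -622597/228514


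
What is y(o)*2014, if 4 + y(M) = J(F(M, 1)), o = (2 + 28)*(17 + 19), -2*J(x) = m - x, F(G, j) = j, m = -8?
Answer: 1007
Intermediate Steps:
J(x) = 4 + x/2 (J(x) = -(-8 - x)/2 = 4 + x/2)
o = 1080 (o = 30*36 = 1080)
y(M) = ½ (y(M) = -4 + (4 + (½)*1) = -4 + (4 + ½) = -4 + 9/2 = ½)
y(o)*2014 = (½)*2014 = 1007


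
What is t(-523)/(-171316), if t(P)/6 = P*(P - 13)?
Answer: -420492/42829 ≈ -9.8179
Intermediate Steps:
t(P) = 6*P*(-13 + P) (t(P) = 6*(P*(P - 13)) = 6*(P*(-13 + P)) = 6*P*(-13 + P))
t(-523)/(-171316) = (6*(-523)*(-13 - 523))/(-171316) = (6*(-523)*(-536))*(-1/171316) = 1681968*(-1/171316) = -420492/42829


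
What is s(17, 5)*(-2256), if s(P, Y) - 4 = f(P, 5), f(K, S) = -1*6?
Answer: 4512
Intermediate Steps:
f(K, S) = -6
s(P, Y) = -2 (s(P, Y) = 4 - 6 = -2)
s(17, 5)*(-2256) = -2*(-2256) = 4512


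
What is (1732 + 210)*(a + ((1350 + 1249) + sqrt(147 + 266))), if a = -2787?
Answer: -365096 + 1942*sqrt(413) ≈ -3.2563e+5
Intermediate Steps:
(1732 + 210)*(a + ((1350 + 1249) + sqrt(147 + 266))) = (1732 + 210)*(-2787 + ((1350 + 1249) + sqrt(147 + 266))) = 1942*(-2787 + (2599 + sqrt(413))) = 1942*(-188 + sqrt(413)) = -365096 + 1942*sqrt(413)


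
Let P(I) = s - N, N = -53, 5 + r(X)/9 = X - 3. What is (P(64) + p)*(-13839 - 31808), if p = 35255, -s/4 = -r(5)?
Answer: -1606774400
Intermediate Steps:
r(X) = -72 + 9*X (r(X) = -45 + 9*(X - 3) = -45 + 9*(-3 + X) = -45 + (-27 + 9*X) = -72 + 9*X)
s = -108 (s = -(-4)*(-72 + 9*5) = -(-4)*(-72 + 45) = -(-4)*(-27) = -4*27 = -108)
P(I) = -55 (P(I) = -108 - 1*(-53) = -108 + 53 = -55)
(P(64) + p)*(-13839 - 31808) = (-55 + 35255)*(-13839 - 31808) = 35200*(-45647) = -1606774400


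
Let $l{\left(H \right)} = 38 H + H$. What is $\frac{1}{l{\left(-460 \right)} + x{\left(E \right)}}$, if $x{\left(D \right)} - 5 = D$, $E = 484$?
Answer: $- \frac{1}{17451} \approx -5.7303 \cdot 10^{-5}$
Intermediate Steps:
$l{\left(H \right)} = 39 H$
$x{\left(D \right)} = 5 + D$
$\frac{1}{l{\left(-460 \right)} + x{\left(E \right)}} = \frac{1}{39 \left(-460\right) + \left(5 + 484\right)} = \frac{1}{-17940 + 489} = \frac{1}{-17451} = - \frac{1}{17451}$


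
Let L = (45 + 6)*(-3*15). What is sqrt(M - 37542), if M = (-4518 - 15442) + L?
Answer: I*sqrt(59797) ≈ 244.53*I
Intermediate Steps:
L = -2295 (L = 51*(-45) = -2295)
M = -22255 (M = (-4518 - 15442) - 2295 = -19960 - 2295 = -22255)
sqrt(M - 37542) = sqrt(-22255 - 37542) = sqrt(-59797) = I*sqrt(59797)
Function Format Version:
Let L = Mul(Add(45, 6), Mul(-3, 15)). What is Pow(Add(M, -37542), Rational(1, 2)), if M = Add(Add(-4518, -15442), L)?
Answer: Mul(I, Pow(59797, Rational(1, 2))) ≈ Mul(244.53, I)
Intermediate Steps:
L = -2295 (L = Mul(51, -45) = -2295)
M = -22255 (M = Add(Add(-4518, -15442), -2295) = Add(-19960, -2295) = -22255)
Pow(Add(M, -37542), Rational(1, 2)) = Pow(Add(-22255, -37542), Rational(1, 2)) = Pow(-59797, Rational(1, 2)) = Mul(I, Pow(59797, Rational(1, 2)))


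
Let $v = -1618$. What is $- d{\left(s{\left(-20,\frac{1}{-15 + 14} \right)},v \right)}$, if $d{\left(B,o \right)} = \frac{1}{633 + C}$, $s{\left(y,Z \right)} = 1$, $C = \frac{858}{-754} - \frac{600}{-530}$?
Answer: $- \frac{1537}{972912} \approx -0.0015798$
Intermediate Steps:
$C = - \frac{9}{1537}$ ($C = 858 \left(- \frac{1}{754}\right) - - \frac{60}{53} = - \frac{33}{29} + \frac{60}{53} = - \frac{9}{1537} \approx -0.0058556$)
$d{\left(B,o \right)} = \frac{1537}{972912}$ ($d{\left(B,o \right)} = \frac{1}{633 - \frac{9}{1537}} = \frac{1}{\frac{972912}{1537}} = \frac{1537}{972912}$)
$- d{\left(s{\left(-20,\frac{1}{-15 + 14} \right)},v \right)} = \left(-1\right) \frac{1537}{972912} = - \frac{1537}{972912}$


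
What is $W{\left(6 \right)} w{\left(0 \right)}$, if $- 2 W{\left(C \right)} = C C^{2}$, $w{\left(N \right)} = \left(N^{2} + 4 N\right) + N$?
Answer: $0$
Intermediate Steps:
$w{\left(N \right)} = N^{2} + 5 N$
$W{\left(C \right)} = - \frac{C^{3}}{2}$ ($W{\left(C \right)} = - \frac{C C^{2}}{2} = - \frac{C^{3}}{2}$)
$W{\left(6 \right)} w{\left(0 \right)} = - \frac{6^{3}}{2} \cdot 0 \left(5 + 0\right) = \left(- \frac{1}{2}\right) 216 \cdot 0 \cdot 5 = \left(-108\right) 0 = 0$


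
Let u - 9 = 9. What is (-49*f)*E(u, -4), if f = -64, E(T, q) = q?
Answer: -12544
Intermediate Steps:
u = 18 (u = 9 + 9 = 18)
(-49*f)*E(u, -4) = -49*(-64)*(-4) = 3136*(-4) = -12544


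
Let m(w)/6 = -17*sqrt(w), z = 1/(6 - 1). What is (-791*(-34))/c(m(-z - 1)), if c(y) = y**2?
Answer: -3955/1836 ≈ -2.1541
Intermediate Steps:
z = 1/5 ≈ 0.20000
m(w) = -102*sqrt(w) (m(w) = 6*(-17*sqrt(w)) = -102*sqrt(w))
(-791*(-34))/c(m(-z - 1)) = (-791*(-34))/((-102*sqrt(-1*1/5 - 1))**2) = 26894/((-102*sqrt(-1/5 - 1))**2) = 26894/((-102*I*sqrt(30)/5)**2) = 26894/(-62424/5) = 26894*(-5/62424) = -3955/1836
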